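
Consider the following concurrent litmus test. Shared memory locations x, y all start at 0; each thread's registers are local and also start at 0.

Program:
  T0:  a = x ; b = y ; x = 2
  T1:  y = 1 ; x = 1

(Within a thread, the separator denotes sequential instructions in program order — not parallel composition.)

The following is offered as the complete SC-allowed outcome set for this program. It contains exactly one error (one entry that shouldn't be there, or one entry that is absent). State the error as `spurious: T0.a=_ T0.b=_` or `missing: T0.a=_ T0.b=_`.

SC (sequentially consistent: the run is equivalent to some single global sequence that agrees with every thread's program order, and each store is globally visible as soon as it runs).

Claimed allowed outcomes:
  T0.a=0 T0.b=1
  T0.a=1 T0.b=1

outcome vector order: (T0.a,T0.b)
[SC] allowed = {(0,0) (0,1) (1,1)}
SC∖claimed = {(0,0)}

missing: T0.a=0 T0.b=0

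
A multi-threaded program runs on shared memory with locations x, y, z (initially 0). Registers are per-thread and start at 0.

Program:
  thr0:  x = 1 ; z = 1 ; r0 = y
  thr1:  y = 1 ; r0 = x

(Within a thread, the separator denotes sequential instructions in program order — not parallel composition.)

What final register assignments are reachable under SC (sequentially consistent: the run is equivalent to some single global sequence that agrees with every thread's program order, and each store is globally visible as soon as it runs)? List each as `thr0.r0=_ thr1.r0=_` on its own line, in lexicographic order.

outcome vector order: (thr0.r0,thr1.r0)
|SC outcomes| = 3

thr0.r0=0 thr1.r0=1
thr0.r0=1 thr1.r0=0
thr0.r0=1 thr1.r0=1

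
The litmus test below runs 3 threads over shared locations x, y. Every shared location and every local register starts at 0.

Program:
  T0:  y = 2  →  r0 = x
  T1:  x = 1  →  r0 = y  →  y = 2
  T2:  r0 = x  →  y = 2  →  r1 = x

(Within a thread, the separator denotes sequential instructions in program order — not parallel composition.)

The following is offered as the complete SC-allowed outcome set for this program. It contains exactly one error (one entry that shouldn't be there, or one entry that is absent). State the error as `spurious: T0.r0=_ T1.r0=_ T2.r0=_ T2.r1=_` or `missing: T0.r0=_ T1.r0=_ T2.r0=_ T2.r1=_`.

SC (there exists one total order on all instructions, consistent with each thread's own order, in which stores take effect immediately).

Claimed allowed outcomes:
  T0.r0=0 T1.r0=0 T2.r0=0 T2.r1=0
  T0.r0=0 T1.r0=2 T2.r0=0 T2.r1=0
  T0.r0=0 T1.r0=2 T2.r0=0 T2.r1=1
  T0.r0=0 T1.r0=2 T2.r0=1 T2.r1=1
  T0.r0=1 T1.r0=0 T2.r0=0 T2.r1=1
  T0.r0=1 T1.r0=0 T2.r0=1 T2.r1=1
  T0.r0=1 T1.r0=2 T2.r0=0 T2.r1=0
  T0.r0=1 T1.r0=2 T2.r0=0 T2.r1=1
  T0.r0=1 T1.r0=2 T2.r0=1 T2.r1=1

spurious: T0.r0=0 T1.r0=0 T2.r0=0 T2.r1=0

outcome vector order: (T0.r0,T1.r0,T2.r0,T2.r1)
SC: 8 outcomes — {<0 2 0 0> <0 2 0 1> <0 2 1 1> <1 0 0 1> <1 0 1 1> <1 2 0 0> <1 2 0 1> <1 2 1 1>}
claimed∖SC = {<0 0 0 0>}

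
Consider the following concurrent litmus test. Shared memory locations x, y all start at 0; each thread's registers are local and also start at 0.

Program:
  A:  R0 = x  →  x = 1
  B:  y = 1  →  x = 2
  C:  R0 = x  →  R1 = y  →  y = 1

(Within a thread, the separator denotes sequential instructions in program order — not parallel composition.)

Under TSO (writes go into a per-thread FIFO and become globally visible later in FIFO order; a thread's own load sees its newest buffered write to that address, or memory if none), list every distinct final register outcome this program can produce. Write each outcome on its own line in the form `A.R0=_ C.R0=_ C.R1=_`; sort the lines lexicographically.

A.R0=0 C.R0=0 C.R1=0
A.R0=0 C.R0=0 C.R1=1
A.R0=0 C.R0=1 C.R1=0
A.R0=0 C.R0=1 C.R1=1
A.R0=0 C.R0=2 C.R1=1
A.R0=2 C.R0=0 C.R1=0
A.R0=2 C.R0=0 C.R1=1
A.R0=2 C.R0=1 C.R1=1
A.R0=2 C.R0=2 C.R1=1

outcome vector order: (A.R0,C.R0,C.R1)
|TSO outcomes| = 9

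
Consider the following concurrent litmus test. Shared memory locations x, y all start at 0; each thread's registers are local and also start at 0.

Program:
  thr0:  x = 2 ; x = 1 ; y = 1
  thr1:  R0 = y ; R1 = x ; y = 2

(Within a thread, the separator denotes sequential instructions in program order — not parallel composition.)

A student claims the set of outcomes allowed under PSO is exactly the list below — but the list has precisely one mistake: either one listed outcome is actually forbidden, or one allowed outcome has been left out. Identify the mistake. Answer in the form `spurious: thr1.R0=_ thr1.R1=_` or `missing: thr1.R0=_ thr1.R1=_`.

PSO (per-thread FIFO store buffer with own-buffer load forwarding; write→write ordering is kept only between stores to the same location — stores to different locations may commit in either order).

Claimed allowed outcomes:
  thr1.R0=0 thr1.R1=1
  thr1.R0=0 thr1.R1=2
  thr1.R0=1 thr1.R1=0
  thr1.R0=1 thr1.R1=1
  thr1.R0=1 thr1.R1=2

outcome vector order: (thr1.R0,thr1.R1)
PSO: 6 outcomes — {(0,0); (0,1); (0,2); (1,0); (1,1); (1,2)}
PSO∖claimed = {(0,0)}

missing: thr1.R0=0 thr1.R1=0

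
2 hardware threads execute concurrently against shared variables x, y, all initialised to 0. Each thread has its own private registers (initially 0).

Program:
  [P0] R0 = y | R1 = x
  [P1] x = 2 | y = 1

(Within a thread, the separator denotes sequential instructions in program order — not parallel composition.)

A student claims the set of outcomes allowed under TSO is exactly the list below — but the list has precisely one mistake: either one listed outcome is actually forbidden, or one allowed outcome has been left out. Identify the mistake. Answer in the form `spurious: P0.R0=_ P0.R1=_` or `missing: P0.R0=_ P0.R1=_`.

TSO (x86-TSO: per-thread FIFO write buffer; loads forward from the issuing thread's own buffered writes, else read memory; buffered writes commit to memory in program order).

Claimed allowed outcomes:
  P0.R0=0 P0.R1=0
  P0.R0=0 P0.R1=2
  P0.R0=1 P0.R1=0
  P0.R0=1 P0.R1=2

spurious: P0.R0=1 P0.R1=0

outcome vector order: (P0.R0,P0.R1)
TSO: 3 outcomes — {0/0; 0/2; 1/2}
claimed∖TSO = {1/0}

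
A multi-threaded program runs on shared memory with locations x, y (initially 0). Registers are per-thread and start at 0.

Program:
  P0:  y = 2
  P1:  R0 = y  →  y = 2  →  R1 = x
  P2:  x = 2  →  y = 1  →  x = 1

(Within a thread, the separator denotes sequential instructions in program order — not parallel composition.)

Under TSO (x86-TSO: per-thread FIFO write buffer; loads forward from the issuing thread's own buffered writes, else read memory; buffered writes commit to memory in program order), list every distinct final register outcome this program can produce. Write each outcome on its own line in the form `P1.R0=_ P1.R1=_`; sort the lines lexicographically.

P1.R0=0 P1.R1=0
P1.R0=0 P1.R1=1
P1.R0=0 P1.R1=2
P1.R0=1 P1.R1=1
P1.R0=1 P1.R1=2
P1.R0=2 P1.R1=0
P1.R0=2 P1.R1=1
P1.R0=2 P1.R1=2

outcome vector order: (P1.R0,P1.R1)
|TSO outcomes| = 8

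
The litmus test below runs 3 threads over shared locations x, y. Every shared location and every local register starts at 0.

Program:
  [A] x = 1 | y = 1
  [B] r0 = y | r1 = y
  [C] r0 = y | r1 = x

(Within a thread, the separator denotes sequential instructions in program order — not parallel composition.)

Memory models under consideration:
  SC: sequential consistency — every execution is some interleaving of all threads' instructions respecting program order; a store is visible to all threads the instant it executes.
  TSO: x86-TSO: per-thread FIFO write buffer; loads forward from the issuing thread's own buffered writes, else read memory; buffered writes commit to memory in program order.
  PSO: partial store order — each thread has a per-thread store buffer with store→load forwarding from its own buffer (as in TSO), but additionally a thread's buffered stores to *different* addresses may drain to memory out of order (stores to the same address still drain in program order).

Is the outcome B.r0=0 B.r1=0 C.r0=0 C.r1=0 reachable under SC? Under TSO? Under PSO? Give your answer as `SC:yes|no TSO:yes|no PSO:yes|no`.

SC:yes TSO:yes PSO:yes

outcome vector order: (B.r0,B.r1,C.r0,C.r1)
SC (9): 0000 0001 0011 0100 0101 0111 1100 1101 1111
TSO (9): 0000 0001 0011 0100 0101 0111 1100 1101 1111
PSO (12): 0000 0001 0010 0011 0100 0101 0110 0111 1100 1101 1110 1111
target 0000 ∈ {SC,TSO,PSO}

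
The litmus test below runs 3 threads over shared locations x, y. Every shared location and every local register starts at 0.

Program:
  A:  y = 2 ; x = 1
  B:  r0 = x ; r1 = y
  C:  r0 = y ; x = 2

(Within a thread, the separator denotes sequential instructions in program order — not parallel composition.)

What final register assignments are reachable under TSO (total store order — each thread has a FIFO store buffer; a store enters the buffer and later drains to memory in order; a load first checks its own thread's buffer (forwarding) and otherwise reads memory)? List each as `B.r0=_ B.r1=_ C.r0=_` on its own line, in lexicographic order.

B.r0=0 B.r1=0 C.r0=0
B.r0=0 B.r1=0 C.r0=2
B.r0=0 B.r1=2 C.r0=0
B.r0=0 B.r1=2 C.r0=2
B.r0=1 B.r1=2 C.r0=0
B.r0=1 B.r1=2 C.r0=2
B.r0=2 B.r1=0 C.r0=0
B.r0=2 B.r1=2 C.r0=0
B.r0=2 B.r1=2 C.r0=2

outcome vector order: (B.r0,B.r1,C.r0)
|TSO outcomes| = 9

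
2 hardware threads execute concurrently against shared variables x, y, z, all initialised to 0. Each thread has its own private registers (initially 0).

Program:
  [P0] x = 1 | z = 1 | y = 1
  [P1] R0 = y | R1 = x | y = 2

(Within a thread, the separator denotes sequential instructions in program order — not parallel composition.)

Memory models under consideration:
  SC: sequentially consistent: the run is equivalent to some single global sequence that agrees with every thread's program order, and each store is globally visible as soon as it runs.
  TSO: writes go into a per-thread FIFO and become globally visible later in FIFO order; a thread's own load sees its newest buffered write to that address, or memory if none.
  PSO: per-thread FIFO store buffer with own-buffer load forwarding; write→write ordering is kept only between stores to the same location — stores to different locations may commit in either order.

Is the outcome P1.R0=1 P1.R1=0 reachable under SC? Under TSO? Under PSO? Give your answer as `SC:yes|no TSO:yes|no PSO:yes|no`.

outcome vector order: (P1.R0,P1.R1)
under SC → 0/0; 0/1; 1/1
under TSO → 0/0; 0/1; 1/1
under PSO → 0/0; 0/1; 1/0; 1/1
target 1/0 ∈ {PSO}

SC:no TSO:no PSO:yes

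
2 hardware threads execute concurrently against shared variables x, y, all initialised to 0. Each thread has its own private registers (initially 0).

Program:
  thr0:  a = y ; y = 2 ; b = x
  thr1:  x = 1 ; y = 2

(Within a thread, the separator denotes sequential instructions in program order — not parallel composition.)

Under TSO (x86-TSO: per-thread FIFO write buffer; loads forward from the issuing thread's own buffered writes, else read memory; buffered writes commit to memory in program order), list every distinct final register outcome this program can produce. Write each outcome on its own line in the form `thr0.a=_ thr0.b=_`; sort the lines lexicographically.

thr0.a=0 thr0.b=0
thr0.a=0 thr0.b=1
thr0.a=2 thr0.b=1

outcome vector order: (thr0.a,thr0.b)
|TSO outcomes| = 3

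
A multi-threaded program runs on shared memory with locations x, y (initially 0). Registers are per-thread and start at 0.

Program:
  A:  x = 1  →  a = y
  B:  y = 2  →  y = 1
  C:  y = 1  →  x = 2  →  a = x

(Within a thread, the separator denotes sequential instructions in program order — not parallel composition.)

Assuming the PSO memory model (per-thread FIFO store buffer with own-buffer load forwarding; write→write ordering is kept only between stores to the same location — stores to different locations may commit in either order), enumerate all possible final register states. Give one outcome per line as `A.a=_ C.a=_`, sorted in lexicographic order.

outcome vector order: (A.a,C.a)
|PSO outcomes| = 6

A.a=0 C.a=1
A.a=0 C.a=2
A.a=1 C.a=1
A.a=1 C.a=2
A.a=2 C.a=1
A.a=2 C.a=2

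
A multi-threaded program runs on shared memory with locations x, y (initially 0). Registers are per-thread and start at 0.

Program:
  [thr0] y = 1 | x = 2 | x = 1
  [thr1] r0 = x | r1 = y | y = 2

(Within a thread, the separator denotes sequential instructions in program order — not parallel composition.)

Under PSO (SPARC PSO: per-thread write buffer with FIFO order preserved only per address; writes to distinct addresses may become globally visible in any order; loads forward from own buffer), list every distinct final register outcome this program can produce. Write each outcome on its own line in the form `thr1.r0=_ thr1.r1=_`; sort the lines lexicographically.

outcome vector order: (thr1.r0,thr1.r1)
|PSO outcomes| = 6

thr1.r0=0 thr1.r1=0
thr1.r0=0 thr1.r1=1
thr1.r0=1 thr1.r1=0
thr1.r0=1 thr1.r1=1
thr1.r0=2 thr1.r1=0
thr1.r0=2 thr1.r1=1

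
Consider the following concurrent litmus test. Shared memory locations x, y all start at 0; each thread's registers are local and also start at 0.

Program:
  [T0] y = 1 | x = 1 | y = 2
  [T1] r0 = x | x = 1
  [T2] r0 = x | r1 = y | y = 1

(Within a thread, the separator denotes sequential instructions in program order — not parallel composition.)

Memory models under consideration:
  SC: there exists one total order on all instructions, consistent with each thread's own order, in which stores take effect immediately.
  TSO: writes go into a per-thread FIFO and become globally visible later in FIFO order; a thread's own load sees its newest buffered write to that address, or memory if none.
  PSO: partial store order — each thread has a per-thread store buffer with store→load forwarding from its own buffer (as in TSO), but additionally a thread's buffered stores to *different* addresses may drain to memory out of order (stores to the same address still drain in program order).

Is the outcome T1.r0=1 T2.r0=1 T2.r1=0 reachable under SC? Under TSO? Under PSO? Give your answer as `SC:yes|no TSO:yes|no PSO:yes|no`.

outcome vector order: (T1.r0,T2.r0,T2.r1)
SC: 11 outcomes — {<0 0 0>; <0 0 1>; <0 0 2>; <0 1 0>; <0 1 1>; <0 1 2>; <1 0 0>; <1 0 1>; <1 0 2>; <1 1 1>; <1 1 2>}
TSO: 11 outcomes — {<0 0 0>; <0 0 1>; <0 0 2>; <0 1 0>; <0 1 1>; <0 1 2>; <1 0 0>; <1 0 1>; <1 0 2>; <1 1 1>; <1 1 2>}
PSO: 12 outcomes — {<0 0 0>; <0 0 1>; <0 0 2>; <0 1 0>; <0 1 1>; <0 1 2>; <1 0 0>; <1 0 1>; <1 0 2>; <1 1 0>; <1 1 1>; <1 1 2>}
target <1 1 0> ∈ {PSO}

SC:no TSO:no PSO:yes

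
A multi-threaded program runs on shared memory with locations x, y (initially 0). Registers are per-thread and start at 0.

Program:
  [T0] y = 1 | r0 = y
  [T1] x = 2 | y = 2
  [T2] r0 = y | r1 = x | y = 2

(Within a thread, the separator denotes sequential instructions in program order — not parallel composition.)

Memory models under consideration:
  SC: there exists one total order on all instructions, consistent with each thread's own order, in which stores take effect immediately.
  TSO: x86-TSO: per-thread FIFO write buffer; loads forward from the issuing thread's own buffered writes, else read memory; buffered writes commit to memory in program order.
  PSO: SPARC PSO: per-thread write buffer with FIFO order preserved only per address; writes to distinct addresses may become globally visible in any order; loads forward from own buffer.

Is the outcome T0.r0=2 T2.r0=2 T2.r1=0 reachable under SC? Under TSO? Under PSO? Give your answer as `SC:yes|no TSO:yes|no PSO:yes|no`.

SC:no TSO:no PSO:yes

outcome vector order: (T0.r0,T2.r0,T2.r1)
[SC] allowed = {100; 102; 110; 112; 122; 200; 202; 210; 212; 222}
[TSO] allowed = {100; 102; 110; 112; 122; 200; 202; 210; 212; 222}
[PSO] allowed = {100; 102; 110; 112; 120; 122; 200; 202; 210; 212; 220; 222}
target 220 ∈ {PSO}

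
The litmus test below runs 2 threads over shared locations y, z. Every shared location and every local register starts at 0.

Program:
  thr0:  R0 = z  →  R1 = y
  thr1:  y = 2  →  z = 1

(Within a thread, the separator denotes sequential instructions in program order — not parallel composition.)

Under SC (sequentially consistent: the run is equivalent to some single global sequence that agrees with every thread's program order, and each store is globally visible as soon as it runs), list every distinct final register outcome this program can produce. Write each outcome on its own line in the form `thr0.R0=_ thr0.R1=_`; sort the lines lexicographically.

outcome vector order: (thr0.R0,thr0.R1)
|SC outcomes| = 3

thr0.R0=0 thr0.R1=0
thr0.R0=0 thr0.R1=2
thr0.R0=1 thr0.R1=2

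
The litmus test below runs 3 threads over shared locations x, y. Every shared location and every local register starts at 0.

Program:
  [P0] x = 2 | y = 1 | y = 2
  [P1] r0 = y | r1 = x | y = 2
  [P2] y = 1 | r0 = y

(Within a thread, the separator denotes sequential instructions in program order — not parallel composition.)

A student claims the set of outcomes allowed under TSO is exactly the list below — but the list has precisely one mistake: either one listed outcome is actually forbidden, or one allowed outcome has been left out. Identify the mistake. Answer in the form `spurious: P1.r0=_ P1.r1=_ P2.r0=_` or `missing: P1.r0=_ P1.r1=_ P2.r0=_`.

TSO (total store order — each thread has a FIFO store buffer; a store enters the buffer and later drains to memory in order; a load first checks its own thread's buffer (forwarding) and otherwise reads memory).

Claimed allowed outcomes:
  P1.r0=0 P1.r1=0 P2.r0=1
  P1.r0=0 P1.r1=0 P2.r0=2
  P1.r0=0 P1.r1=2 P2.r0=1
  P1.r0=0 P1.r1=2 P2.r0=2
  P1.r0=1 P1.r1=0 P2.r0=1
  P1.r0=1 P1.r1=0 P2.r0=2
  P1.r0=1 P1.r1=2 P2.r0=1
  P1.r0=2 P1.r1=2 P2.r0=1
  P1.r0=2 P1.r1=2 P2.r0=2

outcome vector order: (P1.r0,P1.r1,P2.r0)
TSO: 10 outcomes — {(0,0,1); (0,0,2); (0,2,1); (0,2,2); (1,0,1); (1,0,2); (1,2,1); (1,2,2); (2,2,1); (2,2,2)}
TSO∖claimed = {(1,2,2)}

missing: P1.r0=1 P1.r1=2 P2.r0=2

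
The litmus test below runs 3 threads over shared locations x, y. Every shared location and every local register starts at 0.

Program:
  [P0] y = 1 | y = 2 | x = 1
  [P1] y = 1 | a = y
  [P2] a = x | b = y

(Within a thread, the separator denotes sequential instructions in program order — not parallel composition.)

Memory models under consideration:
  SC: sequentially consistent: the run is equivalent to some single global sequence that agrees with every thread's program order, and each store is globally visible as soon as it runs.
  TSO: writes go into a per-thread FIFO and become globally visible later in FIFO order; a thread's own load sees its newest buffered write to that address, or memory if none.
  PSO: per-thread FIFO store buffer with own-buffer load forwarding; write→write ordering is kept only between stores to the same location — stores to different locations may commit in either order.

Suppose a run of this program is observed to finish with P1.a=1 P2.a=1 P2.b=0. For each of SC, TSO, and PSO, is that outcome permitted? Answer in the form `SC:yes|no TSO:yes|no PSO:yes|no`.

outcome vector order: (P1.a,P2.a,P2.b)
SC (9): 1/0/0; 1/0/1; 1/0/2; 1/1/1; 1/1/2; 2/0/0; 2/0/1; 2/0/2; 2/1/2
TSO (9): 1/0/0; 1/0/1; 1/0/2; 1/1/1; 1/1/2; 2/0/0; 2/0/1; 2/0/2; 2/1/2
PSO (12): 1/0/0; 1/0/1; 1/0/2; 1/1/0; 1/1/1; 1/1/2; 2/0/0; 2/0/1; 2/0/2; 2/1/0; 2/1/1; 2/1/2
target 1/1/0 ∈ {PSO}

SC:no TSO:no PSO:yes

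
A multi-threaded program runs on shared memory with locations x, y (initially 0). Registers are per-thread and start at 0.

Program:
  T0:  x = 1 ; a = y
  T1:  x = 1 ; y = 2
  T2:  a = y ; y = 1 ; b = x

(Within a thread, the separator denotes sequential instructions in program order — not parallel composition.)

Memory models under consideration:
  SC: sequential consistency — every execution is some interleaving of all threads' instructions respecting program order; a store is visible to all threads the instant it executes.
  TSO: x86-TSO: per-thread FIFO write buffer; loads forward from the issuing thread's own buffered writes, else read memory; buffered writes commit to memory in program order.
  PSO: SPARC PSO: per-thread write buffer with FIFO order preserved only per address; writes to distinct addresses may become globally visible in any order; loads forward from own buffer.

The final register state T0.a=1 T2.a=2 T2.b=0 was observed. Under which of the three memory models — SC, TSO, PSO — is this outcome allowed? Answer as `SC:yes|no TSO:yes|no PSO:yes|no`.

SC:no TSO:no PSO:yes

outcome vector order: (T0.a,T2.a,T2.b)
SC: 8 outcomes — {<0 0 1> <0 2 1> <1 0 0> <1 0 1> <1 2 1> <2 0 0> <2 0 1> <2 2 1>}
TSO: 9 outcomes — {<0 0 0> <0 0 1> <0 2 1> <1 0 0> <1 0 1> <1 2 1> <2 0 0> <2 0 1> <2 2 1>}
PSO: 12 outcomes — {<0 0 0> <0 0 1> <0 2 0> <0 2 1> <1 0 0> <1 0 1> <1 2 0> <1 2 1> <2 0 0> <2 0 1> <2 2 0> <2 2 1>}
target <1 2 0> ∈ {PSO}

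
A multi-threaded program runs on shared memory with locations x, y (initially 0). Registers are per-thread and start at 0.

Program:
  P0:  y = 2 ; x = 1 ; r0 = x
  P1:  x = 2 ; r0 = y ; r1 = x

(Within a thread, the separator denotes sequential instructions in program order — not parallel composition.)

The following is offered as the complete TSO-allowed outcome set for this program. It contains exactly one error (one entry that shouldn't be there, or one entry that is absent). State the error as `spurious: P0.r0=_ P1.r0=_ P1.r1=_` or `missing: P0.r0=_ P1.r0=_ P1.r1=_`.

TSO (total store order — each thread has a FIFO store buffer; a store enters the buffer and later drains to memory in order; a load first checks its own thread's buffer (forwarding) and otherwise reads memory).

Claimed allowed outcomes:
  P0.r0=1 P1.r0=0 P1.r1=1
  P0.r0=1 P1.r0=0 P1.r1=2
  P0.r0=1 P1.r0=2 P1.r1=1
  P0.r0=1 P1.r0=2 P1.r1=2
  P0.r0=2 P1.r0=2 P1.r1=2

missing: P0.r0=2 P1.r0=0 P1.r1=2

outcome vector order: (P0.r0,P1.r0,P1.r1)
under TSO → 1/0/1; 1/0/2; 1/2/1; 1/2/2; 2/0/2; 2/2/2
TSO∖claimed = {2/0/2}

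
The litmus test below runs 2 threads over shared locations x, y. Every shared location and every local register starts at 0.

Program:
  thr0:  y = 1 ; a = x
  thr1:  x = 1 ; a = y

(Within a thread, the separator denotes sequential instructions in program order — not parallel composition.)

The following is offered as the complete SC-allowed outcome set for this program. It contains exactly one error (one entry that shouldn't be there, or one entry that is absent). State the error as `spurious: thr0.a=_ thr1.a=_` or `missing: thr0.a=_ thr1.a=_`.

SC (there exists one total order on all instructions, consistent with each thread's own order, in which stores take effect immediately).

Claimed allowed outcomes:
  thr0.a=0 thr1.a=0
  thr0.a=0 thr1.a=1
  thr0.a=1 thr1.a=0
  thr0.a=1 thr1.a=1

spurious: thr0.a=0 thr1.a=0

outcome vector order: (thr0.a,thr1.a)
under SC → 0/1, 1/0, 1/1
claimed∖SC = {0/0}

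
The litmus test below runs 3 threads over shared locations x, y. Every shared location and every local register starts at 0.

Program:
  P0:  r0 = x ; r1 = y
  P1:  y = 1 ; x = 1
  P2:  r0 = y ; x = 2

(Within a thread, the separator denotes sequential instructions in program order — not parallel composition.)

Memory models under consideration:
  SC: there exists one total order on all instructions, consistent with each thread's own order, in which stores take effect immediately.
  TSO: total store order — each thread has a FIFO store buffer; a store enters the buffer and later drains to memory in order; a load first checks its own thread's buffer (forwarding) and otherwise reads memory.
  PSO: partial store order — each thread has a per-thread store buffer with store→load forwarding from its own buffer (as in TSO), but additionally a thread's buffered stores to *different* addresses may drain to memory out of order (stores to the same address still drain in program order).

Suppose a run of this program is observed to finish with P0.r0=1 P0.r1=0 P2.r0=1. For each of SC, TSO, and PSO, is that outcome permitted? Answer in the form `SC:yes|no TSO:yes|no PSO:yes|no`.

outcome vector order: (P0.r0,P0.r1,P2.r0)
SC (9): 000 001 010 011 110 111 200 210 211
TSO (9): 000 001 010 011 110 111 200 210 211
PSO (11): 000 001 010 011 100 101 110 111 200 210 211
target 101 ∈ {PSO}

SC:no TSO:no PSO:yes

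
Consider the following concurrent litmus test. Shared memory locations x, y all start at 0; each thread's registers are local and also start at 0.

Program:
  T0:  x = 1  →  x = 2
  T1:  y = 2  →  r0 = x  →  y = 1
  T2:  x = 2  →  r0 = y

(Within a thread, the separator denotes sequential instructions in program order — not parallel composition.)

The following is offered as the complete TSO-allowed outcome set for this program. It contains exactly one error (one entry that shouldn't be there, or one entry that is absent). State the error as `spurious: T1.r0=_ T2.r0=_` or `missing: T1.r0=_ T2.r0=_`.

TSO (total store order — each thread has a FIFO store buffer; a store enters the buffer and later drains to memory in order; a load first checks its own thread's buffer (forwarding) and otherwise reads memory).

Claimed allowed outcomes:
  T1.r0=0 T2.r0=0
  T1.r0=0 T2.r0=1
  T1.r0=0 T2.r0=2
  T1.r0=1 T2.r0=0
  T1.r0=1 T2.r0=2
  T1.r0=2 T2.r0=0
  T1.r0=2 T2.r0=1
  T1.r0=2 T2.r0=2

outcome vector order: (T1.r0,T2.r0)
[TSO] allowed = {0/0, 0/1, 0/2, 1/0, 1/1, 1/2, 2/0, 2/1, 2/2}
TSO∖claimed = {1/1}

missing: T1.r0=1 T2.r0=1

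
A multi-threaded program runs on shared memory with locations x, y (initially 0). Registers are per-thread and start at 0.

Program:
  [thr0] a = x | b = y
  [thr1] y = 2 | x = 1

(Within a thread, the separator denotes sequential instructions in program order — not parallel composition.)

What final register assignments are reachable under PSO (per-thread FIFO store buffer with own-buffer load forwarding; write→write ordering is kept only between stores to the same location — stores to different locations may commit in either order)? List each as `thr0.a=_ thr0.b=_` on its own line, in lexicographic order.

outcome vector order: (thr0.a,thr0.b)
|PSO outcomes| = 4

thr0.a=0 thr0.b=0
thr0.a=0 thr0.b=2
thr0.a=1 thr0.b=0
thr0.a=1 thr0.b=2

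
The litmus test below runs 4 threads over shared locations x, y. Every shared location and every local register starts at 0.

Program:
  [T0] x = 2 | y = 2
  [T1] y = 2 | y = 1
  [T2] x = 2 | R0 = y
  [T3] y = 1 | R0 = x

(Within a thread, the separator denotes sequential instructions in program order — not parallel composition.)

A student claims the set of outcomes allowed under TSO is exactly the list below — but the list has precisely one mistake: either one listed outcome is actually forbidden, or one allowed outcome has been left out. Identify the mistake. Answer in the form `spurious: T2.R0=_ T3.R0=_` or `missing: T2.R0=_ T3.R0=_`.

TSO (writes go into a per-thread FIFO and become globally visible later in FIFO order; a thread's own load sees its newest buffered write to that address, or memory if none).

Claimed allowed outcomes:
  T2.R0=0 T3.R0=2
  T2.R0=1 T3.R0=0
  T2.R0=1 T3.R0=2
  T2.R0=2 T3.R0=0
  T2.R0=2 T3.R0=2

outcome vector order: (T2.R0,T3.R0)
TSO: 6 outcomes — {00, 02, 10, 12, 20, 22}
TSO∖claimed = {00}

missing: T2.R0=0 T3.R0=0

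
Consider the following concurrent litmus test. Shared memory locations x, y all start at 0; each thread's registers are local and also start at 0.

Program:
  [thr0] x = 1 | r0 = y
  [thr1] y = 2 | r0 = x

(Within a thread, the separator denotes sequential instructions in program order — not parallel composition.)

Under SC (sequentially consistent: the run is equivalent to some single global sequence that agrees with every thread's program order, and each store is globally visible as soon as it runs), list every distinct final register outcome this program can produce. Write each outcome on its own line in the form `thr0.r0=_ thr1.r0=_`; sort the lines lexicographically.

outcome vector order: (thr0.r0,thr1.r0)
|SC outcomes| = 3

thr0.r0=0 thr1.r0=1
thr0.r0=2 thr1.r0=0
thr0.r0=2 thr1.r0=1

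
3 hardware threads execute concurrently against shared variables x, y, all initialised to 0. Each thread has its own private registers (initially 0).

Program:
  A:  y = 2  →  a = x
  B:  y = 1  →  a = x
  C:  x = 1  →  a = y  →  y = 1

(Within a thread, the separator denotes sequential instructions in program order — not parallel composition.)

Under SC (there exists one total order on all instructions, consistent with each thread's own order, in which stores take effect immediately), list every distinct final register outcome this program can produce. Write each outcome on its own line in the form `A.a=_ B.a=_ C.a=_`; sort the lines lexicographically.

A.a=0 B.a=0 C.a=1
A.a=0 B.a=0 C.a=2
A.a=0 B.a=1 C.a=1
A.a=0 B.a=1 C.a=2
A.a=1 B.a=0 C.a=1
A.a=1 B.a=0 C.a=2
A.a=1 B.a=1 C.a=0
A.a=1 B.a=1 C.a=1
A.a=1 B.a=1 C.a=2

outcome vector order: (A.a,B.a,C.a)
|SC outcomes| = 9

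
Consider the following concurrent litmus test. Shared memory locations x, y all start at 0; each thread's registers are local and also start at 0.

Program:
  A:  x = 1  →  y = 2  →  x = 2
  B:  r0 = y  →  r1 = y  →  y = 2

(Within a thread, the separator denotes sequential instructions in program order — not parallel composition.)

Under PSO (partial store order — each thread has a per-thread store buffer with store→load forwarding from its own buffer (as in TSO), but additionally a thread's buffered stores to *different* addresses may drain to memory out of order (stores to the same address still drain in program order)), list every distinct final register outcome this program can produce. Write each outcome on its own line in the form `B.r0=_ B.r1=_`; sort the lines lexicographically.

B.r0=0 B.r1=0
B.r0=0 B.r1=2
B.r0=2 B.r1=2

outcome vector order: (B.r0,B.r1)
|PSO outcomes| = 3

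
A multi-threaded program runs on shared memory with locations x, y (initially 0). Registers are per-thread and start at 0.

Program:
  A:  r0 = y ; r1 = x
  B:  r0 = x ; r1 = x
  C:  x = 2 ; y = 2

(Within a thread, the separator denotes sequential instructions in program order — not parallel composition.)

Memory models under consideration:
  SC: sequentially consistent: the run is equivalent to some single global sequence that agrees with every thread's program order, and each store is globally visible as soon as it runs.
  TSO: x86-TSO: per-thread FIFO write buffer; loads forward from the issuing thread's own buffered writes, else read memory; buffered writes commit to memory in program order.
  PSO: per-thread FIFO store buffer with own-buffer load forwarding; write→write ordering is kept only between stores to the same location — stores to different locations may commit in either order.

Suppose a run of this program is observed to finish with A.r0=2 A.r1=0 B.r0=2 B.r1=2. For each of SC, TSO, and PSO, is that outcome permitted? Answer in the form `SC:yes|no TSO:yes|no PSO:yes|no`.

outcome vector order: (A.r0,A.r1,B.r0,B.r1)
SC (9): 0000; 0002; 0022; 0200; 0202; 0222; 2200; 2202; 2222
TSO (9): 0000; 0002; 0022; 0200; 0202; 0222; 2200; 2202; 2222
PSO (12): 0000; 0002; 0022; 0200; 0202; 0222; 2000; 2002; 2022; 2200; 2202; 2222
target 2022 ∈ {PSO}

SC:no TSO:no PSO:yes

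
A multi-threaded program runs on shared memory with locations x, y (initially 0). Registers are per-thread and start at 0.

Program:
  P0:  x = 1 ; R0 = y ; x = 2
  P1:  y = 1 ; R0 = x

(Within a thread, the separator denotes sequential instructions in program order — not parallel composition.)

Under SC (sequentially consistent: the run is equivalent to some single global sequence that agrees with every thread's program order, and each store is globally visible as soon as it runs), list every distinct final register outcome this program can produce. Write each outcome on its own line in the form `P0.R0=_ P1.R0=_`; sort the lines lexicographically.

outcome vector order: (P0.R0,P1.R0)
|SC outcomes| = 5

P0.R0=0 P1.R0=1
P0.R0=0 P1.R0=2
P0.R0=1 P1.R0=0
P0.R0=1 P1.R0=1
P0.R0=1 P1.R0=2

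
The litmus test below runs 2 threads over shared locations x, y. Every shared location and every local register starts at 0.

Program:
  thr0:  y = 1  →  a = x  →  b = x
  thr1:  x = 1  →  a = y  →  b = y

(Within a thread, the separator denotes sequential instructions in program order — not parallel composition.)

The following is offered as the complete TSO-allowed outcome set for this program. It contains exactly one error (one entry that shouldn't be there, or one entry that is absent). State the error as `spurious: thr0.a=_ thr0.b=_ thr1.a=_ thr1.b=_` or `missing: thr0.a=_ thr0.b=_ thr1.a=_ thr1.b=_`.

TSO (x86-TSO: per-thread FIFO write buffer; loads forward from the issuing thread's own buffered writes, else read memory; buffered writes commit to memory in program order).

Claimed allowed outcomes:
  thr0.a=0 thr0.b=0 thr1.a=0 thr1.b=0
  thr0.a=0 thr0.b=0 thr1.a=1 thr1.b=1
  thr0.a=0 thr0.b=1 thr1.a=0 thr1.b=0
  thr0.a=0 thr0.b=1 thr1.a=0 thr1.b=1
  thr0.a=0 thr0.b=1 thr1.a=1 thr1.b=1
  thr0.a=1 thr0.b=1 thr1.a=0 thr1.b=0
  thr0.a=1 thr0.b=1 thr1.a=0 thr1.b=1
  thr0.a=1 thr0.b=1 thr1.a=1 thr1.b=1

missing: thr0.a=0 thr0.b=0 thr1.a=0 thr1.b=1

outcome vector order: (thr0.a,thr0.b,thr1.a,thr1.b)
TSO (9): (0,0,0,0); (0,0,0,1); (0,0,1,1); (0,1,0,0); (0,1,0,1); (0,1,1,1); (1,1,0,0); (1,1,0,1); (1,1,1,1)
TSO∖claimed = {(0,0,0,1)}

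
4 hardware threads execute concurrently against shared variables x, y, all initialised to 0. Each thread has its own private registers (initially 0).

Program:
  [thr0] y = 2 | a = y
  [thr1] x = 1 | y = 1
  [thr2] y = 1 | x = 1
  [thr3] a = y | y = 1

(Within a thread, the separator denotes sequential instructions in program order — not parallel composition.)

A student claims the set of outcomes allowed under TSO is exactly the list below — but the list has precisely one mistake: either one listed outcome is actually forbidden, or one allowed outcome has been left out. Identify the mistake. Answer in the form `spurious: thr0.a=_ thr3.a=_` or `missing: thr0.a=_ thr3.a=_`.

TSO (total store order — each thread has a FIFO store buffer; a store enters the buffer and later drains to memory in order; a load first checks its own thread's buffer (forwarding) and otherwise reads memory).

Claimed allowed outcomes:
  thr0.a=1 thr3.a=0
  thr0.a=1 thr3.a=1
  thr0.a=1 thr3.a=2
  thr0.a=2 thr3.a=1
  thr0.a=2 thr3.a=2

missing: thr0.a=2 thr3.a=0

outcome vector order: (thr0.a,thr3.a)
[TSO] allowed = {<1 0> <1 1> <1 2> <2 0> <2 1> <2 2>}
TSO∖claimed = {<2 0>}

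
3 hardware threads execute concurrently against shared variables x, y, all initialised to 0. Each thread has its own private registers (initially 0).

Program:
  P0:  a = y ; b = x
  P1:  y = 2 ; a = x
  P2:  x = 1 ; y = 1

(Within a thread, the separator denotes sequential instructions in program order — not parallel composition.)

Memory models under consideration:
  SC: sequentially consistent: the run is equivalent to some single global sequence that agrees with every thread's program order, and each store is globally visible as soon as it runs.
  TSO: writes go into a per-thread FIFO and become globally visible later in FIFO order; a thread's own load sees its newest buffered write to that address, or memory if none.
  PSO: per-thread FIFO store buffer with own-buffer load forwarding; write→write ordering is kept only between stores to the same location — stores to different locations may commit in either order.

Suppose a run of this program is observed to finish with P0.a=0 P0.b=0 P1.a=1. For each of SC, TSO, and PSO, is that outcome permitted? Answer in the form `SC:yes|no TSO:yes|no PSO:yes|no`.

SC:yes TSO:yes PSO:yes

outcome vector order: (P0.a,P0.b,P1.a)
[SC] allowed = {<0 0 0>, <0 0 1>, <0 1 0>, <0 1 1>, <1 1 0>, <1 1 1>, <2 0 0>, <2 0 1>, <2 1 0>, <2 1 1>}
[TSO] allowed = {<0 0 0>, <0 0 1>, <0 1 0>, <0 1 1>, <1 1 0>, <1 1 1>, <2 0 0>, <2 0 1>, <2 1 0>, <2 1 1>}
[PSO] allowed = {<0 0 0>, <0 0 1>, <0 1 0>, <0 1 1>, <1 0 0>, <1 0 1>, <1 1 0>, <1 1 1>, <2 0 0>, <2 0 1>, <2 1 0>, <2 1 1>}
target <0 0 1> ∈ {SC,TSO,PSO}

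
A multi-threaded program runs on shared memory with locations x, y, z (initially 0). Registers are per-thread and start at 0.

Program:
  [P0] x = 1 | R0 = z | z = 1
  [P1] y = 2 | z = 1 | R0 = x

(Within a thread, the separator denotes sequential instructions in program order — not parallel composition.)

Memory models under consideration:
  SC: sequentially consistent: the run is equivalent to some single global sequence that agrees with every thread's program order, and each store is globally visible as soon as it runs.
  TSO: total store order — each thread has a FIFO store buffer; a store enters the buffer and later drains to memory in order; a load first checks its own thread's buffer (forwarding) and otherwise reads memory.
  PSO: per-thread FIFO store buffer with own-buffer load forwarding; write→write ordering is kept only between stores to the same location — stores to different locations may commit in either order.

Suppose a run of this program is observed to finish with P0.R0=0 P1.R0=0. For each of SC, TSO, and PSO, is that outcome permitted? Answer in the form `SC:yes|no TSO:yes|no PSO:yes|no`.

SC:no TSO:yes PSO:yes

outcome vector order: (P0.R0,P1.R0)
under SC → (0,1), (1,0), (1,1)
under TSO → (0,0), (0,1), (1,0), (1,1)
under PSO → (0,0), (0,1), (1,0), (1,1)
target (0,0) ∈ {TSO,PSO}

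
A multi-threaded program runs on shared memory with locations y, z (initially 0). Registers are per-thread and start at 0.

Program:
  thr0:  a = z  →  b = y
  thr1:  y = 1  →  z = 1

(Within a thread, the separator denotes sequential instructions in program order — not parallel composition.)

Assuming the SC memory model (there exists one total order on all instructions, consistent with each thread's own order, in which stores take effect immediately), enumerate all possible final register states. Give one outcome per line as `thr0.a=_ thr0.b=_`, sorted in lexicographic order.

outcome vector order: (thr0.a,thr0.b)
|SC outcomes| = 3

thr0.a=0 thr0.b=0
thr0.a=0 thr0.b=1
thr0.a=1 thr0.b=1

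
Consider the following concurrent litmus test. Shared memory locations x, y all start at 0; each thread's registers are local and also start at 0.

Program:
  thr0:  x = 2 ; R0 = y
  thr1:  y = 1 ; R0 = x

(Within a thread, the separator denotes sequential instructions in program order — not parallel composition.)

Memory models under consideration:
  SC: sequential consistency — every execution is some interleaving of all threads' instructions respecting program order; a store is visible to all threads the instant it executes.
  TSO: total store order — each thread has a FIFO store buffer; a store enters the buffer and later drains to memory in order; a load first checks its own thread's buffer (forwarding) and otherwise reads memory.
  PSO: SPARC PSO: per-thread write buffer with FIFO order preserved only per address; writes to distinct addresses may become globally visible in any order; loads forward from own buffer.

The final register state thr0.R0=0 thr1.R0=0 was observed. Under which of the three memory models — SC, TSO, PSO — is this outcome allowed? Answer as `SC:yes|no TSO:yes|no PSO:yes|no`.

outcome vector order: (thr0.R0,thr1.R0)
[SC] allowed = {0/2; 1/0; 1/2}
[TSO] allowed = {0/0; 0/2; 1/0; 1/2}
[PSO] allowed = {0/0; 0/2; 1/0; 1/2}
target 0/0 ∈ {TSO,PSO}

SC:no TSO:yes PSO:yes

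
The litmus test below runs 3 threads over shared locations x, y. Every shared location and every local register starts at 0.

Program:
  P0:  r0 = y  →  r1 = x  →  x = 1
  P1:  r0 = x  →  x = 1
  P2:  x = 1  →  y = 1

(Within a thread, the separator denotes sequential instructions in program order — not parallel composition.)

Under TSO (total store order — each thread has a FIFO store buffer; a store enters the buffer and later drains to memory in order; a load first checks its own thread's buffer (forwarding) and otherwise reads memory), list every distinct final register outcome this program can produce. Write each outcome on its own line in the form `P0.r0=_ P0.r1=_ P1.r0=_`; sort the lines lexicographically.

outcome vector order: (P0.r0,P0.r1,P1.r0)
|TSO outcomes| = 6

P0.r0=0 P0.r1=0 P1.r0=0
P0.r0=0 P0.r1=0 P1.r0=1
P0.r0=0 P0.r1=1 P1.r0=0
P0.r0=0 P0.r1=1 P1.r0=1
P0.r0=1 P0.r1=1 P1.r0=0
P0.r0=1 P0.r1=1 P1.r0=1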